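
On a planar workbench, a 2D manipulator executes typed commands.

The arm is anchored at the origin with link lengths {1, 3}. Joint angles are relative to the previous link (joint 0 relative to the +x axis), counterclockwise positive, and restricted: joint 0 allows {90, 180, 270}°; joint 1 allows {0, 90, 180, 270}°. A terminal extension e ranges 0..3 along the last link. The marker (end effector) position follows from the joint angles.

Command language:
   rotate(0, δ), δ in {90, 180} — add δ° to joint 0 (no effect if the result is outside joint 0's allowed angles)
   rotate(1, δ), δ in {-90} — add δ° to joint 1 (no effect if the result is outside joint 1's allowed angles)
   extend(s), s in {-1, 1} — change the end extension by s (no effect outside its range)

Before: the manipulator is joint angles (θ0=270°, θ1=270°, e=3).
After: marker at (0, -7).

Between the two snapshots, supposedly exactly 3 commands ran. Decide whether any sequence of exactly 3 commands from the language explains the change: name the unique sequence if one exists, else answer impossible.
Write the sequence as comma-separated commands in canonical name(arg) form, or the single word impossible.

rotate(1, -90), rotate(1, -90), rotate(1, -90)

begin: joint angles (θ0=270°, θ1=270°, e=3)
step 1 (rotate(1, -90)): joint angles (θ0=270°, θ1=180°, e=3)
step 2 (rotate(1, -90)): joint angles (θ0=270°, θ1=90°, e=3)
step 3 (rotate(1, -90)): joint angles (θ0=270°, θ1=0°, e=3)
no rival 3-sequence matches.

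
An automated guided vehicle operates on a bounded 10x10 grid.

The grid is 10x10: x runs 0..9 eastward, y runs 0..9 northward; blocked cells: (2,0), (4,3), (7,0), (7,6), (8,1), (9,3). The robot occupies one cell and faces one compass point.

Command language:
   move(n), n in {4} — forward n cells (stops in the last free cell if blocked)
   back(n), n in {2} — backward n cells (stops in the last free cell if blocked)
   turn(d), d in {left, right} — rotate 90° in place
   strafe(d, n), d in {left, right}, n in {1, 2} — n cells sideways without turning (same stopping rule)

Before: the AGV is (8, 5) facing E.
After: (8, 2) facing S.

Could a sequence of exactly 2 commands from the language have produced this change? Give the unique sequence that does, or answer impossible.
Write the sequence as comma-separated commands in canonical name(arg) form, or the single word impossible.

key: position moved to (8,2) AND the heading swung to S — translation plus rotation needed
from: (8, 5) facing E
t=1 turn(right) ⇒ (8, 5) facing S
t=2 move(4) ⇒ (8, 2) facing S
all 64 alternatives checked — unique.

turn(right), move(4)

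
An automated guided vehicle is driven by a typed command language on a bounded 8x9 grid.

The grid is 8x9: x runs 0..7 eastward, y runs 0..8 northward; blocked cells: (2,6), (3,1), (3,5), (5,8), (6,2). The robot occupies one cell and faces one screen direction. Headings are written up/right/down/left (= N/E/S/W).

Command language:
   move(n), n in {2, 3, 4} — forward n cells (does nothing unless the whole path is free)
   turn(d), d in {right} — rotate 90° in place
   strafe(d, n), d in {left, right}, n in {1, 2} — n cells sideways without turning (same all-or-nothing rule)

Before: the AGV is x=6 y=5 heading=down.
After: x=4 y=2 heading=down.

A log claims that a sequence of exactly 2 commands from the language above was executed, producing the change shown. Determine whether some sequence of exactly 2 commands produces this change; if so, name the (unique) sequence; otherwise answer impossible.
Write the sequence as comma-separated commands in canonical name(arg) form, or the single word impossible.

strafe(right, 2), move(3)

key: still facing S at the end — nothing in the sequence rotates
begin: x=6 y=5 heading=down
step 1 (strafe(right, 2)): x=4 y=5 heading=down
step 2 (move(3)): x=4 y=2 heading=down
all 64 alternatives checked — unique.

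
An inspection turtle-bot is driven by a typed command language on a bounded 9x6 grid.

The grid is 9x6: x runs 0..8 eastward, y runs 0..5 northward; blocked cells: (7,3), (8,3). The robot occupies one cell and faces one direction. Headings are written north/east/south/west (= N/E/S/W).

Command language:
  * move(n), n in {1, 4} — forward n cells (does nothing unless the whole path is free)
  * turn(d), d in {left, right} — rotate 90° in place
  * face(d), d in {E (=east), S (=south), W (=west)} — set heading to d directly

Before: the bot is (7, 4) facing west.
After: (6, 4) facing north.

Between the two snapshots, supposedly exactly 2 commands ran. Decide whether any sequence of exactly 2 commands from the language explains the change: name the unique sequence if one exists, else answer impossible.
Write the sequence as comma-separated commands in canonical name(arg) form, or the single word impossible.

key: cell and facing (now N) both changed — the 2 commands mix motion and turning
from: (7, 4) facing west
t=1 move(1) ⇒ (6, 4) facing west
t=2 turn(right) ⇒ (6, 4) facing north
uniquely the one of 49 2-step routes that fits.

move(1), turn(right)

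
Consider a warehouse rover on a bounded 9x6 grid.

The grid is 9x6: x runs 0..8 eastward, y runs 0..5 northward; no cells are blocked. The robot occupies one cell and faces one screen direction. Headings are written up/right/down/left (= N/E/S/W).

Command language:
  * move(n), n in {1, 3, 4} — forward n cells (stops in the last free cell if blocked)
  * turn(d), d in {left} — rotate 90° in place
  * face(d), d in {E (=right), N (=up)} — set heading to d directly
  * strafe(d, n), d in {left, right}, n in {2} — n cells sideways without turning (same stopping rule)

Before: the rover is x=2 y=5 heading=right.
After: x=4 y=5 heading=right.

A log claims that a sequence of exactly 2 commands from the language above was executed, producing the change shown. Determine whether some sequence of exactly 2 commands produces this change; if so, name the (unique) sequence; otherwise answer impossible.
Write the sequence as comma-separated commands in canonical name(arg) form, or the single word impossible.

key: heading stays E — no command in the sequence turns
from: x=2 y=5 heading=right
[1] after move(1): x=3 y=5 heading=right
[2] after move(1): x=4 y=5 heading=right
no rival 2-sequence matches.

move(1), move(1)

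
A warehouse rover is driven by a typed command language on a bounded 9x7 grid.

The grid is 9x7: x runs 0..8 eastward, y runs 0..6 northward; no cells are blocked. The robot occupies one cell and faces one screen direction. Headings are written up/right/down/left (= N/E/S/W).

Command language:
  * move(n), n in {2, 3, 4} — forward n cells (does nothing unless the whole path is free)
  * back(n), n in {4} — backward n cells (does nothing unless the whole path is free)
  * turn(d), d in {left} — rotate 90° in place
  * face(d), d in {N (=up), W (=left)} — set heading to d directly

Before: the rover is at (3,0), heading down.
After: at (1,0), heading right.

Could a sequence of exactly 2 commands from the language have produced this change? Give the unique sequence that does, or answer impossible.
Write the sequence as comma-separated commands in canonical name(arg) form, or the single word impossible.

every 2-command combo misses the target.

impossible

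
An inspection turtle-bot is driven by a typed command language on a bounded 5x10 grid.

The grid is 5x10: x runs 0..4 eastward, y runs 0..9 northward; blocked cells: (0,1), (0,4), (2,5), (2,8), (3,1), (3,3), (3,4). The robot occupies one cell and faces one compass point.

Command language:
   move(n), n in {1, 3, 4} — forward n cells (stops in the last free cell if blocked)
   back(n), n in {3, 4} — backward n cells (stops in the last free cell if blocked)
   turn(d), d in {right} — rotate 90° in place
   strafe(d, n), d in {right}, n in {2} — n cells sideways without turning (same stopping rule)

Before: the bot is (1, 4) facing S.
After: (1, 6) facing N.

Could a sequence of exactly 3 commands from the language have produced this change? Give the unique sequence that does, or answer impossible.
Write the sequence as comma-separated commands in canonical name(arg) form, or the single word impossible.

key: position moved to (1,6) AND the heading swung to N — translation plus rotation needed
initial: (1, 4) facing S
1. turn(right) → (1, 4) facing W
2. strafe(right, 2) → (1, 6) facing W
3. turn(right) → (1, 6) facing N
all 343 alternatives checked — unique.

turn(right), strafe(right, 2), turn(right)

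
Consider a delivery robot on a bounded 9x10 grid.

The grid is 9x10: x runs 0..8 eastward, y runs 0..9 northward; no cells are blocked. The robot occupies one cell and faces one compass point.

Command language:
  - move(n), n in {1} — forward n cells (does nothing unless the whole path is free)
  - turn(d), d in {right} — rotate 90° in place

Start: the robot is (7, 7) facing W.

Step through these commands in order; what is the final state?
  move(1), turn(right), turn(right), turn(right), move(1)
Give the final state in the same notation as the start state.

from: (7, 7) facing W
1. move(1) → (6, 7) facing W
2. turn(right) → (6, 7) facing N
3. turn(right) → (6, 7) facing E
4. turn(right) → (6, 7) facing S
5. move(1) → (6, 6) facing S

(6, 6) facing S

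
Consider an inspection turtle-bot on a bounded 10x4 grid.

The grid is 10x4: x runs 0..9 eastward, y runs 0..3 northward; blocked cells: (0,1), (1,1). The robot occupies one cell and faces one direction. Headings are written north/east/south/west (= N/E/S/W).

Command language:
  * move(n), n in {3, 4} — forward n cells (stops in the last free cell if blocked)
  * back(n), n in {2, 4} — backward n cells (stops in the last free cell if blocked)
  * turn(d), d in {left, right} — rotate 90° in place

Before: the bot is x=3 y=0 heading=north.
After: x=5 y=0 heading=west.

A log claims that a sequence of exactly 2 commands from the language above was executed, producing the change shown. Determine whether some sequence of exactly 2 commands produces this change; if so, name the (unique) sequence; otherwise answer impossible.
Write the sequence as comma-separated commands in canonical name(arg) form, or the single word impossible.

key: order matters: swapping turn(left) and back(2) lands elsewhere
initial: x=3 y=0 heading=north
1. turn(left) → x=3 y=0 heading=west
2. back(2) → x=5 y=0 heading=west
uniquely the one of 36 2-step routes that fits.

turn(left), back(2)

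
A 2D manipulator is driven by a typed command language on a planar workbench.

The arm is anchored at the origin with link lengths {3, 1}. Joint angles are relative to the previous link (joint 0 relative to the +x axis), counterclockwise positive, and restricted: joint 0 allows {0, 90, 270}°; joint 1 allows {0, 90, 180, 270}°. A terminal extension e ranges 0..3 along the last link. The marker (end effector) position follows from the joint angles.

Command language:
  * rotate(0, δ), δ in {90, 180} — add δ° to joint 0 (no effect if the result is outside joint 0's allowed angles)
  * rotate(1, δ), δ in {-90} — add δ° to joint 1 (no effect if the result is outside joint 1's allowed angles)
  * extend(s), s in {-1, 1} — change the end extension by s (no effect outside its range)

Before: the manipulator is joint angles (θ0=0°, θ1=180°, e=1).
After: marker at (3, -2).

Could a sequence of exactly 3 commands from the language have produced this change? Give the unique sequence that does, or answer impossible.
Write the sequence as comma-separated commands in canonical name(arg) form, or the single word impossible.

rotate(1, -90), rotate(1, -90), rotate(1, -90)

t0: joint angles (θ0=0°, θ1=180°, e=1)
1. rotate(1, -90) → joint angles (θ0=0°, θ1=90°, e=1)
2. rotate(1, -90) → joint angles (θ0=0°, θ1=0°, e=1)
3. rotate(1, -90) → joint angles (θ0=0°, θ1=270°, e=1)
uniquely the one of 125 3-step routes that fits.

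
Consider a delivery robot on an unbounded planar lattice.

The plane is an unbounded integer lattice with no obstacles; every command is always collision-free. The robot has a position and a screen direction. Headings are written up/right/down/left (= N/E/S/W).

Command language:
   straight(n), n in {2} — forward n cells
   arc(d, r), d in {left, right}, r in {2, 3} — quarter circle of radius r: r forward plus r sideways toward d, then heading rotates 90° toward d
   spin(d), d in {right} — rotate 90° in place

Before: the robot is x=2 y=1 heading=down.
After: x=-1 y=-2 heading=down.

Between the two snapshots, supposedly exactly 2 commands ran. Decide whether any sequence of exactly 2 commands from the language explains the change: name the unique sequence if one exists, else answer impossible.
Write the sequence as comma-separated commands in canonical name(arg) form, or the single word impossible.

spin(right), arc(left, 3)

key: order matters: swapping spin(right) and arc(left, 3) lands elsewhere
initial: x=2 y=1 heading=down
t=1 spin(right) ⇒ x=2 y=1 heading=left
t=2 arc(left, 3) ⇒ x=-1 y=-2 heading=down
uniquely the one of 36 2-step routes that fits.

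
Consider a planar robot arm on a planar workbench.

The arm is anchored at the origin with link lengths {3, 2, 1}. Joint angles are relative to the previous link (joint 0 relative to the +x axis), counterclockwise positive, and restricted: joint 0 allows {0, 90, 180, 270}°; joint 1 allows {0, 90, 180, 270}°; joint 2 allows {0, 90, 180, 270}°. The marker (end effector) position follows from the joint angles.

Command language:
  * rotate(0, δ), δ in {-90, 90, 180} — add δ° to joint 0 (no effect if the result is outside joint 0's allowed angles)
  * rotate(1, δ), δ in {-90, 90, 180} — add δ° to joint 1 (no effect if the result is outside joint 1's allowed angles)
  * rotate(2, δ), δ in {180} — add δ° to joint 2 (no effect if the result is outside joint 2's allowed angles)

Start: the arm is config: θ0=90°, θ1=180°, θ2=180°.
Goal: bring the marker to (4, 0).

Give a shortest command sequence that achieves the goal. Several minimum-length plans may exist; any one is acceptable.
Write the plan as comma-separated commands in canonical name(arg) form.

begin: config: θ0=90°, θ1=180°, θ2=180°
step 1 (rotate(0, -90)): config: θ0=0°, θ1=180°, θ2=180°
step 2 (rotate(1, 180)): config: θ0=0°, θ1=0°, θ2=180°
shorter routes all fall short; 2 is best.

rotate(0, -90), rotate(1, 180)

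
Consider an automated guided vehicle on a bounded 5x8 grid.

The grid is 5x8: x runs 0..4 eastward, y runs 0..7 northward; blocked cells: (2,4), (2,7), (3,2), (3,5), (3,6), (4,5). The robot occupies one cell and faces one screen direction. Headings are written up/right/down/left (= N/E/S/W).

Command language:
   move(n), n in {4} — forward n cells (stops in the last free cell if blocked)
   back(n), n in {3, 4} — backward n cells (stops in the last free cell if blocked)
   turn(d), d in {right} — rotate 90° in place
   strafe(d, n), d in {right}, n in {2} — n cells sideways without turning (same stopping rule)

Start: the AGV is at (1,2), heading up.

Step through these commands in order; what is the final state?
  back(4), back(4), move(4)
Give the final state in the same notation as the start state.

begin: at (1,2), heading up
t=1 back(4) ⇒ at (1,0), heading up
t=2 back(4) ⇒ at (1,0), heading up
t=3 move(4) ⇒ at (1,4), heading up

at (1,4), heading up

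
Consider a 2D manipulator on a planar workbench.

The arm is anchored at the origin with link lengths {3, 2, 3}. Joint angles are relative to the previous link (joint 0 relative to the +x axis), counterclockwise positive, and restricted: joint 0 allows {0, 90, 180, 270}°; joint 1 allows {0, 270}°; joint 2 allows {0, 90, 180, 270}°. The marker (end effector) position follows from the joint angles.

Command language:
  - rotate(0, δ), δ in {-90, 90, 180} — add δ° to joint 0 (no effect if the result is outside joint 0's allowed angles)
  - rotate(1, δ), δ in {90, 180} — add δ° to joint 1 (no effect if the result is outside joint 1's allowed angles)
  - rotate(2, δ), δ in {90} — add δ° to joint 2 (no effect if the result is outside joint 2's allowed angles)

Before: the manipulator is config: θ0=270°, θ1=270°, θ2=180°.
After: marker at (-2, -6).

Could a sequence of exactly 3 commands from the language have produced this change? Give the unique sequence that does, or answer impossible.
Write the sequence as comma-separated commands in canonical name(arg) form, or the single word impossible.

rotate(2, 90), rotate(2, 90), rotate(2, 90)

initial: config: θ0=270°, θ1=270°, θ2=180°
t=1 rotate(2, 90) ⇒ config: θ0=270°, θ1=270°, θ2=270°
t=2 rotate(2, 90) ⇒ config: θ0=270°, θ1=270°, θ2=0°
t=3 rotate(2, 90) ⇒ config: θ0=270°, θ1=270°, θ2=90°
no other 3-command option fits: unique.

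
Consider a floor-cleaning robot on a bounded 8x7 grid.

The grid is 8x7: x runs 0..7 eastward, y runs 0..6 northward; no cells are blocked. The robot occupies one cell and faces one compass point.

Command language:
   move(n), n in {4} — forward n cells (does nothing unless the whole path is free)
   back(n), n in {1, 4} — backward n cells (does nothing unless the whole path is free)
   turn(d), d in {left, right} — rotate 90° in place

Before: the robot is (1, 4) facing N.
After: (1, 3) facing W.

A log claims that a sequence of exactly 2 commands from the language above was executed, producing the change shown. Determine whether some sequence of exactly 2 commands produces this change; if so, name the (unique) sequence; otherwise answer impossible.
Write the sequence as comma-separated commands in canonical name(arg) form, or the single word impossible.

back(1), turn(left)

key: running turn(left) before back(1) would end elsewhere — order is forced
initial: (1, 4) facing N
[1] after back(1): (1, 3) facing N
[2] after turn(left): (1, 3) facing W
no rival 2-sequence matches.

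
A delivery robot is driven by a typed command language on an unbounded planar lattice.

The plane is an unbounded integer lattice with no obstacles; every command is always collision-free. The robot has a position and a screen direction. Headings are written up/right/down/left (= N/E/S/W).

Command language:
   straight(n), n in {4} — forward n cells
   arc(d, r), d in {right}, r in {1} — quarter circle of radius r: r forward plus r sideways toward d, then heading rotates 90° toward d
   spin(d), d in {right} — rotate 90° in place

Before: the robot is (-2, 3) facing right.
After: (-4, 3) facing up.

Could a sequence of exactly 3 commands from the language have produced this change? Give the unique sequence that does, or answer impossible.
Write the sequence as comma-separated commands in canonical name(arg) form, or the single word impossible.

key: order matters: swapping spin(right) and arc(right, 1) lands elsewhere
initial: (-2, 3) facing right
[1] after spin(right): (-2, 3) facing down
[2] after arc(right, 1): (-3, 2) facing left
[3] after arc(right, 1): (-4, 3) facing up
uniquely the one of 27 3-step routes that fits.

spin(right), arc(right, 1), arc(right, 1)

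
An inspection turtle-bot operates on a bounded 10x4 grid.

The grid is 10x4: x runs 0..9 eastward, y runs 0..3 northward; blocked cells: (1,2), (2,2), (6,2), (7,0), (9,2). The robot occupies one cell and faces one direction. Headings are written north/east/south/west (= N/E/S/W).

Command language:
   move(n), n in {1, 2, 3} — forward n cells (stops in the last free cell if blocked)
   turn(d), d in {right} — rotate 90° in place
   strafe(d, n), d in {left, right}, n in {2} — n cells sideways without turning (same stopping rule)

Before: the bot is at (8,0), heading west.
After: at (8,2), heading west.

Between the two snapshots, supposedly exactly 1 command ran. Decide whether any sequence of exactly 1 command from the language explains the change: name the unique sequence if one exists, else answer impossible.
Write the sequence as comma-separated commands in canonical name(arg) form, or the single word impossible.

strafe(right, 2)

key: heading stays W — the single command does not turn
t0: at (8,0), heading west
t=1 strafe(right, 2) ⇒ at (8,2), heading west
no rival 1-sequence matches.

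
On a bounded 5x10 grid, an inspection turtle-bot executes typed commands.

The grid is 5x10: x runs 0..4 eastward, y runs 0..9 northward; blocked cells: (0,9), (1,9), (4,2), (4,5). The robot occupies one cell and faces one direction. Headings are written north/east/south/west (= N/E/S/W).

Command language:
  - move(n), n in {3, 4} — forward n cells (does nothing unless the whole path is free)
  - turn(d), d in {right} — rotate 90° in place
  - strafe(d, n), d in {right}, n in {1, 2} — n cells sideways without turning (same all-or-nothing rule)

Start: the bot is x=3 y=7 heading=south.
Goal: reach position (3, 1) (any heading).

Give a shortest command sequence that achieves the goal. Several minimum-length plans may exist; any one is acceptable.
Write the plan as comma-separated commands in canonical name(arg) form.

move(3), move(3)

from: x=3 y=7 heading=south
[1] after move(3): x=3 y=4 heading=south
[2] after move(3): x=3 y=1 heading=south
minimal: 2 command(s), checked below 2.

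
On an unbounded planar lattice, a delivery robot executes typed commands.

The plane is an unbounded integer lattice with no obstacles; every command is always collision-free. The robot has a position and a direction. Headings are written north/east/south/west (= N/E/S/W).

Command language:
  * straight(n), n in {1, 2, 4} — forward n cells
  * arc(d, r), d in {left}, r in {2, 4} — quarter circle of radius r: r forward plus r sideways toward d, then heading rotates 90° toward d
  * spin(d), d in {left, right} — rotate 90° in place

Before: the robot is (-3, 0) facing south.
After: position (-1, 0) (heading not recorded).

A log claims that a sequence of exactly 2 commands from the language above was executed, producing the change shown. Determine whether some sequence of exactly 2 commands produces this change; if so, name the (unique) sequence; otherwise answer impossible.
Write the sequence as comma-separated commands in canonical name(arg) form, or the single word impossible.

key: order matters: swapping spin(left) and straight(2) lands elsewhere
t0: (-3, 0) facing south
[1] after spin(left): (-3, 0) facing east
[2] after straight(2): (-1, 0) facing east
no rival 2-sequence matches.

spin(left), straight(2)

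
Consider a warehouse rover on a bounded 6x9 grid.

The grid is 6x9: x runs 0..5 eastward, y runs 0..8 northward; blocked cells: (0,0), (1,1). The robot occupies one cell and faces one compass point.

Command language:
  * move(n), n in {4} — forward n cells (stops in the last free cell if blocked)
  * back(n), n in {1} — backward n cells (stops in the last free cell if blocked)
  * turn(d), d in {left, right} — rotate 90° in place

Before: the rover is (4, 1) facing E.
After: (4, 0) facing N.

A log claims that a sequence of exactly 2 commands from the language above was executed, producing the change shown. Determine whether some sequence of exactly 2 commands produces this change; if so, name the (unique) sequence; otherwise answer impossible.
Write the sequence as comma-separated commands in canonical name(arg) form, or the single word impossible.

key: position moved to (4,0) AND the heading swung to N — translation plus rotation needed
from: (4, 1) facing E
1. turn(left) → (4, 1) facing N
2. back(1) → (4, 0) facing N
uniquely the one of 16 2-step routes that fits.

turn(left), back(1)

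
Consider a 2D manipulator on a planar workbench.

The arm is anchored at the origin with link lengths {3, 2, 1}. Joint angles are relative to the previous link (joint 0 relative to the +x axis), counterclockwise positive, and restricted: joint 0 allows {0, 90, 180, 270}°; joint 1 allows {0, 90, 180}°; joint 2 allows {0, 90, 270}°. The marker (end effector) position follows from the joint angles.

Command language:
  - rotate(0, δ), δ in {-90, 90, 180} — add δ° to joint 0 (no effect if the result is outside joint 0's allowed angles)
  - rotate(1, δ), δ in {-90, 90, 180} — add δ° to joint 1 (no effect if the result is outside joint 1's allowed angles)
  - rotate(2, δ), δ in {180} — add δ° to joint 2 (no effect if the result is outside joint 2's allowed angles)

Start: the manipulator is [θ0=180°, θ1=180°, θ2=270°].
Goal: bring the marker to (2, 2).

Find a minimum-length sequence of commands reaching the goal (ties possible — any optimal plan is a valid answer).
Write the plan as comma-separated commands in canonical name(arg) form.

rotate(0, 180), rotate(2, 180), rotate(1, -90)

begin: [θ0=180°, θ1=180°, θ2=270°]
t=1 rotate(0, 180) ⇒ [θ0=0°, θ1=180°, θ2=270°]
t=2 rotate(2, 180) ⇒ [θ0=0°, θ1=180°, θ2=90°]
t=3 rotate(1, -90) ⇒ [θ0=0°, θ1=90°, θ2=90°]
minimal: 3 command(s), checked below 3.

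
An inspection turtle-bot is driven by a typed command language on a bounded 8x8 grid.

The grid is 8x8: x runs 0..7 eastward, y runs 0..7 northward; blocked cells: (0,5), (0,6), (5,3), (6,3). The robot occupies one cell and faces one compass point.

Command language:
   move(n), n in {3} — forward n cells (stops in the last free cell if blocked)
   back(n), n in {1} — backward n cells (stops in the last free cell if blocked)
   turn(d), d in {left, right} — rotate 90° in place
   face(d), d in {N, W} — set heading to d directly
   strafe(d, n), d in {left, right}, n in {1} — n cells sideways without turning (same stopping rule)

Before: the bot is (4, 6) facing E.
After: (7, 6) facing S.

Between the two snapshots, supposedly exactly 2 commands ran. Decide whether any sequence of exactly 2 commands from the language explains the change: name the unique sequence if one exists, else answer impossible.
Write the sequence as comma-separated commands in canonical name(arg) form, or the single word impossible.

key: cell and facing (now S) both changed — the 2 commands mix motion and turning
begin: (4, 6) facing E
[1] after move(3): (7, 6) facing E
[2] after turn(right): (7, 6) facing S
no rival 2-sequence matches.

move(3), turn(right)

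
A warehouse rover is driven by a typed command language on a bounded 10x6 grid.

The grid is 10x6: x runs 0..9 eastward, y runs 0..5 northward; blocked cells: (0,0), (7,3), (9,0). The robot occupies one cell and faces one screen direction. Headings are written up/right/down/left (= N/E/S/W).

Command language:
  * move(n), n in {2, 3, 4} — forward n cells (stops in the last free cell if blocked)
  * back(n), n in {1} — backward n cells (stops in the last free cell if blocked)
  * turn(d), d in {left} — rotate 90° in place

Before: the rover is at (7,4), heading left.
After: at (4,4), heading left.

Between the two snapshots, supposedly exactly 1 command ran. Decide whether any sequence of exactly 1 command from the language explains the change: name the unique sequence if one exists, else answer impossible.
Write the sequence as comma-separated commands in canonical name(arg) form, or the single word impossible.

move(3)

key: still facing W — the one step turns nothing
initial: at (7,4), heading left
t=1 move(3) ⇒ at (4,4), heading left
no rival 1-sequence matches.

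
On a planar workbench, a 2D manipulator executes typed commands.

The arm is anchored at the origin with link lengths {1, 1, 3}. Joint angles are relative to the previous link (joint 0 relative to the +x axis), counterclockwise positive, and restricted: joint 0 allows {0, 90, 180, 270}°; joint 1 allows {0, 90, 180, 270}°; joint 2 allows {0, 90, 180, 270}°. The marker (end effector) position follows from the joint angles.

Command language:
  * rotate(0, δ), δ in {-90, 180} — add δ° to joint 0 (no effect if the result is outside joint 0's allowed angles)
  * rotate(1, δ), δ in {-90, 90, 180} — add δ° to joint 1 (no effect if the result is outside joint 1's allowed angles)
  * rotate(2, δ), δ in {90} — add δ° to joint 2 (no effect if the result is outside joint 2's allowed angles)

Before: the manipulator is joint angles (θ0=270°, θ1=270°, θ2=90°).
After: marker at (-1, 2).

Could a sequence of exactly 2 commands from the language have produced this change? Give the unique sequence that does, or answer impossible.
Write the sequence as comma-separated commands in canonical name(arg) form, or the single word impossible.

start: joint angles (θ0=270°, θ1=270°, θ2=90°)
step 1 (rotate(2, 90)): joint angles (θ0=270°, θ1=270°, θ2=180°)
step 2 (rotate(2, 90)): joint angles (θ0=270°, θ1=270°, θ2=270°)
all 36 alternatives checked — unique.

rotate(2, 90), rotate(2, 90)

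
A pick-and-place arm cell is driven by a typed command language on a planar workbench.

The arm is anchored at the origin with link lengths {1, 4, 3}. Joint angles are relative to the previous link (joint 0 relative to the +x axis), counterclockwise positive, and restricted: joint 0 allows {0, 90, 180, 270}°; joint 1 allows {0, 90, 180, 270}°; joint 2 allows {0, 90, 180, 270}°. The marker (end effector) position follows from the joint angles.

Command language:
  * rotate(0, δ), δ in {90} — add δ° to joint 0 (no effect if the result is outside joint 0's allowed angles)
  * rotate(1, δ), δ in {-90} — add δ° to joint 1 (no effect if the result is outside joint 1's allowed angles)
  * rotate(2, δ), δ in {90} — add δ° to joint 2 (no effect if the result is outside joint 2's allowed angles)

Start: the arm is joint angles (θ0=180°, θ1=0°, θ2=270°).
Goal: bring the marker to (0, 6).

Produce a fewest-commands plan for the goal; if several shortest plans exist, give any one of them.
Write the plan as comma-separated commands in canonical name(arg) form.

rotate(1, -90), rotate(1, -90), rotate(2, 90), rotate(0, 90)

from: joint angles (θ0=180°, θ1=0°, θ2=270°)
1. rotate(1, -90) → joint angles (θ0=180°, θ1=270°, θ2=270°)
2. rotate(1, -90) → joint angles (θ0=180°, θ1=180°, θ2=270°)
3. rotate(2, 90) → joint angles (θ0=180°, θ1=180°, θ2=0°)
4. rotate(0, 90) → joint angles (θ0=270°, θ1=180°, θ2=0°)
nothing shorter than 4 reaches the goal.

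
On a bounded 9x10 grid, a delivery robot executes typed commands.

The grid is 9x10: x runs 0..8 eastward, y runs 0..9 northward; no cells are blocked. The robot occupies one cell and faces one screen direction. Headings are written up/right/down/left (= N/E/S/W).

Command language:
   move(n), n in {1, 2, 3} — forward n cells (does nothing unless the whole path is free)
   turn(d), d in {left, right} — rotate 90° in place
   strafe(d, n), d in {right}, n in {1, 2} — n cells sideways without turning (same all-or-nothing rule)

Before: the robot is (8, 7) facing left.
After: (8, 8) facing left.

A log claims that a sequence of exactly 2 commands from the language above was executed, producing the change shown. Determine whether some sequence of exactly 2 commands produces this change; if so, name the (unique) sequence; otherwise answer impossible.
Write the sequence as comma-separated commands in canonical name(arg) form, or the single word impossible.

key: order matters: swapping strafe(right, 1) and strafe(right, 2) lands elsewhere
from: (8, 7) facing left
step 1 (strafe(right, 1)): (8, 8) facing left
step 2 (strafe(right, 2)): (8, 8) facing left
uniquely the one of 49 2-step routes that fits.

strafe(right, 1), strafe(right, 2)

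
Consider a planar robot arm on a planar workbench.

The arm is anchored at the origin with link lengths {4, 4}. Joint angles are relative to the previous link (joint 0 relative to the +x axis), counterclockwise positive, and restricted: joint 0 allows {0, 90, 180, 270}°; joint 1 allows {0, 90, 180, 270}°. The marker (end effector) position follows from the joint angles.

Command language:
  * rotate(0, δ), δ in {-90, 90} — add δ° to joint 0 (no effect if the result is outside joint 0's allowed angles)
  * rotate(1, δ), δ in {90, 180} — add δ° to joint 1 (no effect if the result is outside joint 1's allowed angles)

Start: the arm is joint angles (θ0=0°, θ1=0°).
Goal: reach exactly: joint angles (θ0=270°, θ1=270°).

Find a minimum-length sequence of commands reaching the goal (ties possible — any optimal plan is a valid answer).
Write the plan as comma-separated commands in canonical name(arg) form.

begin: joint angles (θ0=0°, θ1=0°)
1. rotate(0, -90) → joint angles (θ0=270°, θ1=0°)
2. rotate(1, 90) → joint angles (θ0=270°, θ1=90°)
3. rotate(1, 180) → joint angles (θ0=270°, θ1=270°)
no 2-step plan works, so 3 is optimal.

rotate(0, -90), rotate(1, 90), rotate(1, 180)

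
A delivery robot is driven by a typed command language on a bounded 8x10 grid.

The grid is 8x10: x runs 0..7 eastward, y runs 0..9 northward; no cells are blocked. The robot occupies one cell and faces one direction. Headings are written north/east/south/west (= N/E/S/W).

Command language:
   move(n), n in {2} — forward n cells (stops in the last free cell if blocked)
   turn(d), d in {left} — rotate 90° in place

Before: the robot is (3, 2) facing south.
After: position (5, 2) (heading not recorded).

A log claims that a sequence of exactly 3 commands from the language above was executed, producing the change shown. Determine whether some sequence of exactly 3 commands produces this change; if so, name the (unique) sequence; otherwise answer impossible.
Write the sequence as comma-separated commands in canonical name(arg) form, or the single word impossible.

turn(left), move(2), turn(left)

initial: (3, 2) facing south
t=1 turn(left) ⇒ (3, 2) facing east
t=2 move(2) ⇒ (5, 2) facing east
t=3 turn(left) ⇒ (5, 2) facing north
all 8 alternatives checked — unique.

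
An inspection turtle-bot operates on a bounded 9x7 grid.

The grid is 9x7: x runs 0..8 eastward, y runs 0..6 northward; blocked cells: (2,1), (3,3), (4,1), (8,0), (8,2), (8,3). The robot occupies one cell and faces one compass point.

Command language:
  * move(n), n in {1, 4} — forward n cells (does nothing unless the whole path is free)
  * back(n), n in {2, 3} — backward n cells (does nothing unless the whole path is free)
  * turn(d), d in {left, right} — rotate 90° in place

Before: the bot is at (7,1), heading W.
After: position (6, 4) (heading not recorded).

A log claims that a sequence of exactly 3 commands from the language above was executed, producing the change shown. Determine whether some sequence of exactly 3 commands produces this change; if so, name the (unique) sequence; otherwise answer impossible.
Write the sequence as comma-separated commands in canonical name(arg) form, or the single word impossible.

move(1), turn(left), back(3)

key: order matters: swapping move(1) and back(3) lands elsewhere
t0: at (7,1), heading W
step 1 (move(1)): at (6,1), heading W
step 2 (turn(left)): at (6,1), heading S
step 3 (back(3)): at (6,4), heading S
no rival 3-sequence matches.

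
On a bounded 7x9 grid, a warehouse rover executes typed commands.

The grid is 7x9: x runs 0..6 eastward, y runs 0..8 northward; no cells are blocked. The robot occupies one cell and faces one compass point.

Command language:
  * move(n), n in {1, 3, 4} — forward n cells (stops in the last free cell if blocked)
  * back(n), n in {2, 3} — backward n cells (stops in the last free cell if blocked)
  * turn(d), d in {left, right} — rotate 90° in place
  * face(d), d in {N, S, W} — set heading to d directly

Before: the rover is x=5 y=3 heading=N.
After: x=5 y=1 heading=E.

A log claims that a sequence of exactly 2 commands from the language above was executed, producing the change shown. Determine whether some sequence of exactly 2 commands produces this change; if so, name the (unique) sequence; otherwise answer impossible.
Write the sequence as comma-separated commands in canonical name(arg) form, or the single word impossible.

key: cell and facing (now E) both changed — the 2 commands mix motion and turning
initial: x=5 y=3 heading=N
step 1 (back(2)): x=5 y=1 heading=N
step 2 (turn(right)): x=5 y=1 heading=E
all 100 alternatives checked — unique.

back(2), turn(right)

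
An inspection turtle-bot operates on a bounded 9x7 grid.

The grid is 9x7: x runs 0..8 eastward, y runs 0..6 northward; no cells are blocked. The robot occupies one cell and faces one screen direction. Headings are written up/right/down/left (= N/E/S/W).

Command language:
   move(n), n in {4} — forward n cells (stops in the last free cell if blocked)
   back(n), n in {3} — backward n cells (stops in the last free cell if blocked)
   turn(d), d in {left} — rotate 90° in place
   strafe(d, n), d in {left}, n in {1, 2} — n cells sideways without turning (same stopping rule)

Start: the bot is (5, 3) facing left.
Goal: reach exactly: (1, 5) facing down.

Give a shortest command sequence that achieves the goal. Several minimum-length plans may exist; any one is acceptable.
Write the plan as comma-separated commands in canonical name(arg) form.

t0: (5, 3) facing left
step 1 (strafe(left, 1)): (5, 2) facing left
step 2 (move(4)): (1, 2) facing left
step 3 (turn(left)): (1, 2) facing down
step 4 (back(3)): (1, 5) facing down
nothing shorter than 4 reaches the goal.

strafe(left, 1), move(4), turn(left), back(3)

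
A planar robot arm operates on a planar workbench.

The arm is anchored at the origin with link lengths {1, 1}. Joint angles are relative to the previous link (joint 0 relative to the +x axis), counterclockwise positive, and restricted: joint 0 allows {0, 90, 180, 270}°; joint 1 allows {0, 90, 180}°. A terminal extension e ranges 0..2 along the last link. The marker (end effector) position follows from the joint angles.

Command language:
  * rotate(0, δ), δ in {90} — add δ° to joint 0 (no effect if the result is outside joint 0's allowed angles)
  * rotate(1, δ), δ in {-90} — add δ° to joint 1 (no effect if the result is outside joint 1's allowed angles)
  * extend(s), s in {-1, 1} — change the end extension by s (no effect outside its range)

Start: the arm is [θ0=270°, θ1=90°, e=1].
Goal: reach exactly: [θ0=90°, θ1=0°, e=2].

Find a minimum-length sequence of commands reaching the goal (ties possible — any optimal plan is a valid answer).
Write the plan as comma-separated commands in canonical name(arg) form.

rotate(1, -90), rotate(0, 90), rotate(0, 90), extend(1)

start: [θ0=270°, θ1=90°, e=1]
1. rotate(1, -90) → [θ0=270°, θ1=0°, e=1]
2. rotate(0, 90) → [θ0=0°, θ1=0°, e=1]
3. rotate(0, 90) → [θ0=90°, θ1=0°, e=1]
4. extend(1) → [θ0=90°, θ1=0°, e=2]
shorter routes all fall short; 4 is best.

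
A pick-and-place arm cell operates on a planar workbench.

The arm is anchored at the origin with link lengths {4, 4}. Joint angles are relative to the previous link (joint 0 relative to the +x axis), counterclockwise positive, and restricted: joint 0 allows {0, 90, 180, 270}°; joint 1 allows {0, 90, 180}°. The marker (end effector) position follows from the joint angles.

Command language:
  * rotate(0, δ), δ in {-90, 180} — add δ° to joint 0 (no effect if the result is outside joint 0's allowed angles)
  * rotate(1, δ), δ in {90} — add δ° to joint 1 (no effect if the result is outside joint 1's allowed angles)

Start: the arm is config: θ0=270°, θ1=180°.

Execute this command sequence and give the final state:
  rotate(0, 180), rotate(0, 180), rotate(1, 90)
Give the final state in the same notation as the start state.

initial: config: θ0=270°, θ1=180°
t=1 rotate(0, 180) ⇒ config: θ0=90°, θ1=180°
t=2 rotate(0, 180) ⇒ config: θ0=270°, θ1=180°
t=3 rotate(1, 90) ⇒ config: θ0=270°, θ1=180°

config: θ0=270°, θ1=180°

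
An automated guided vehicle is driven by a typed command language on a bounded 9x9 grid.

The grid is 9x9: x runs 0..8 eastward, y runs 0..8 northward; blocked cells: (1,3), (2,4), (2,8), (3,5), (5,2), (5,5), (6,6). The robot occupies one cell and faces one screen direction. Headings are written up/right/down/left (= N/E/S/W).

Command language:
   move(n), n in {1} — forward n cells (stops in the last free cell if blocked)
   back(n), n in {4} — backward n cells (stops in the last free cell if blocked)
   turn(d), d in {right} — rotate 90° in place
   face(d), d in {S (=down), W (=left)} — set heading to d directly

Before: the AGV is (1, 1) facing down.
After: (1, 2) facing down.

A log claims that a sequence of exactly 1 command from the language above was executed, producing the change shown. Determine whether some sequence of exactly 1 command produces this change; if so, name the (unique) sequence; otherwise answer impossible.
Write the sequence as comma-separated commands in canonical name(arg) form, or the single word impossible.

key: still facing S — the one step turns nothing
begin: (1, 1) facing down
1. back(4) → (1, 2) facing down
all 5 alternatives checked — unique.

back(4)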